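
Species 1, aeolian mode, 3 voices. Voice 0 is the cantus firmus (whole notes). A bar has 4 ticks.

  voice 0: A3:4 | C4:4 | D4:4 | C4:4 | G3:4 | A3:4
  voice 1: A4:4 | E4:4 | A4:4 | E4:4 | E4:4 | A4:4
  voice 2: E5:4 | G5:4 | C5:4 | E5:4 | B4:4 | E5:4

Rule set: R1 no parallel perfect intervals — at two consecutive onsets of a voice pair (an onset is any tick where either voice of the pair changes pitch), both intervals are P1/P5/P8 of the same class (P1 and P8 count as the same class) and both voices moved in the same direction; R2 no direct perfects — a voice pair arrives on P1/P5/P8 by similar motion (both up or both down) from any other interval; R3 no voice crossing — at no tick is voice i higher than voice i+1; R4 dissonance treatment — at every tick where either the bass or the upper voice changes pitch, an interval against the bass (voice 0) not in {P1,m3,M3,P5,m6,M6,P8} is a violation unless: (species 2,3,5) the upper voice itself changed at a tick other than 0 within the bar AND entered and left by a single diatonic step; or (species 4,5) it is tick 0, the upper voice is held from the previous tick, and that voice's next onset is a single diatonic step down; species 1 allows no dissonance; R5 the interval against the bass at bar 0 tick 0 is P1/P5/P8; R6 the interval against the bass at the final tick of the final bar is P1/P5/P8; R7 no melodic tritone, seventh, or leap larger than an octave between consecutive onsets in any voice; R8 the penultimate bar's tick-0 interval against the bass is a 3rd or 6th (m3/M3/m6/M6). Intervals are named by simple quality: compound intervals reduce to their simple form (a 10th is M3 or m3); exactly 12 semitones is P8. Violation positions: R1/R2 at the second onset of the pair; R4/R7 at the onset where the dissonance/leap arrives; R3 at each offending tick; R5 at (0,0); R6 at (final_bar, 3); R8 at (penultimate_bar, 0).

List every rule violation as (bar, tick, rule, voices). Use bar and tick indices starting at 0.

(1, 0, R1, (0, 2))
(2, 0, R2, (0, 1))
(2, 0, R4, (0, 2))
(5, 0, R1, (1, 2))
(5, 0, R2, (0, 1))
(5, 0, R2, (0, 2))

bar 0: v0=A3 v1=A4 v2=E5 downbeat P5
bar 1: v0=C4 v1=E4 v2=G5 downbeat P5
bar 2: v0=D4 v1=A4 v2=C5 downbeat m7
bar 3: v0=C4 v1=E4 v2=E5 downbeat M3
bar 4: v0=G3 v1=E4 v2=B4 downbeat M3
bar 5: v0=A3 v1=A4 v2=E5 downbeat P5
  -> R1 @ bar 1 tick 0 v(0, 2): A3/E5 P5 -> C4/G5 P5 similar
  -> R2 @ bar 2 tick 0 v(0, 1): C4/E4 M3 -> D4/A4 P5 similar
  -> R4 @ bar 2 tick 0 v(0, 2): D4/C5 m7 untreated
  -> R1 @ bar 5 tick 0 v(1, 2): E4/B4 P5 -> A4/E5 P5 similar
  -> R2 @ bar 5 tick 0 v(0, 1): G3/E4 M6 -> A3/A4 P8 similar
  -> R2 @ bar 5 tick 0 v(0, 2): G3/B4 M3 -> A3/E5 P5 similar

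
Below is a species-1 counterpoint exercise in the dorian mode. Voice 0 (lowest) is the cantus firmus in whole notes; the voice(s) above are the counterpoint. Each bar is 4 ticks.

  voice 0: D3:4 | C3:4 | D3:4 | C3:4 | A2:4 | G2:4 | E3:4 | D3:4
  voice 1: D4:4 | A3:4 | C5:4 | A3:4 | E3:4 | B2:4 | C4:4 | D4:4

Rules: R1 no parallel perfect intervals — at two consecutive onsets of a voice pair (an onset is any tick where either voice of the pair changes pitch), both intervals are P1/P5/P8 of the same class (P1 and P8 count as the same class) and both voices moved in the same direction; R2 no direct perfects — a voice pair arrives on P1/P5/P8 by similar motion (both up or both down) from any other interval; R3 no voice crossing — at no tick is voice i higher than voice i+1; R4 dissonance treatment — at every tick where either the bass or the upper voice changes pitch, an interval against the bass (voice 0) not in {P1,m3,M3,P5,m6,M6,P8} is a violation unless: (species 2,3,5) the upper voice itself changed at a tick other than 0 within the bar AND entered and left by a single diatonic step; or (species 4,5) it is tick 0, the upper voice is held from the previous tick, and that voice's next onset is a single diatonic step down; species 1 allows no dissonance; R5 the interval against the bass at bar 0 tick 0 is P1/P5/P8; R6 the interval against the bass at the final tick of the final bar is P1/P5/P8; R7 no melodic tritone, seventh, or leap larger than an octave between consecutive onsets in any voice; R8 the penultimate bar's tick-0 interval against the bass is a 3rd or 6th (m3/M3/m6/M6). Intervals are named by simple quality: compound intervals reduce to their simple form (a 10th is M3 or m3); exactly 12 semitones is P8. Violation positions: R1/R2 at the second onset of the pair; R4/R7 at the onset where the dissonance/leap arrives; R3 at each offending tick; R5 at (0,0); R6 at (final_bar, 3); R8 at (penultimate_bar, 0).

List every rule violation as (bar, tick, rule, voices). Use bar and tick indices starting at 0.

(2, 0, R4, (0, 1))
(2, 0, R7, (1,))
(3, 0, R7, (1,))
(4, 0, R2, (0, 1))
(6, 0, R7, (1,))

bar 0: v0=D3 v1=D4 downbeat P8
bar 1: v0=C3 v1=A3 downbeat M6
bar 2: v0=D3 v1=C5 downbeat m7
bar 3: v0=C3 v1=A3 downbeat M6
bar 4: v0=A2 v1=E3 downbeat P5
bar 5: v0=G2 v1=B2 downbeat M3
bar 6: v0=E3 v1=C4 downbeat m6
bar 7: v0=D3 v1=D4 downbeat P8
  -> R4 @ bar 2 tick 0 v(0, 1): D3/C5 m7 untreated
  -> R7 @ bar 2 tick 0 v(1,): A3->C5 leap 15st
  -> R7 @ bar 3 tick 0 v(1,): C5->A3 leap 15st
  -> R2 @ bar 4 tick 0 v(0, 1): C3/A3 M6 -> A2/E3 P5 similar
  -> R7 @ bar 6 tick 0 v(1,): B2->C4 leap 13st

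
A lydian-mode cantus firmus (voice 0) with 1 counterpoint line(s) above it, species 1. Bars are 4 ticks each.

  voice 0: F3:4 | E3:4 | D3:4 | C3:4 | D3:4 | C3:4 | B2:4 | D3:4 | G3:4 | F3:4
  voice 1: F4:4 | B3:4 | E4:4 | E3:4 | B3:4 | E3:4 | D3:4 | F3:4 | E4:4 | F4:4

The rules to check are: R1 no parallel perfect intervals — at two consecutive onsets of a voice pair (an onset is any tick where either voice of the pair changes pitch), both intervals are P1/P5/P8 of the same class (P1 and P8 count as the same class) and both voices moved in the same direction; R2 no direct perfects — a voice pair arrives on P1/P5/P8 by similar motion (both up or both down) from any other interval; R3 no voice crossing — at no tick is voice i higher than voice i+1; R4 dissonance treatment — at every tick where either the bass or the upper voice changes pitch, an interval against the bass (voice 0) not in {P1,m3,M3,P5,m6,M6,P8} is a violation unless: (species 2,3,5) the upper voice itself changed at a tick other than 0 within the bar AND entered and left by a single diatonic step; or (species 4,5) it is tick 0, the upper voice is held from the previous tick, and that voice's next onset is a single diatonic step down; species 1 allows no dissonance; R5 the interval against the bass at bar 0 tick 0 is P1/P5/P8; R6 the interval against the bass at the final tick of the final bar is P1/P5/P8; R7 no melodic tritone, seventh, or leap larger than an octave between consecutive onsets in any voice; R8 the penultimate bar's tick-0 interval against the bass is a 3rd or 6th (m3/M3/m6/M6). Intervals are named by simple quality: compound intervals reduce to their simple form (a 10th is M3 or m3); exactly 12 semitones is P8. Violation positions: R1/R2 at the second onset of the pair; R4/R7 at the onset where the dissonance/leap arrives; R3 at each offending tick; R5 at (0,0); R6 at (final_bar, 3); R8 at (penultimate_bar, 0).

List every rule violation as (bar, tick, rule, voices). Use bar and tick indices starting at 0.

bar 0: v0=F3 v1=F4 downbeat P8
bar 1: v0=E3 v1=B3 downbeat P5
bar 2: v0=D3 v1=E4 downbeat M2
bar 3: v0=C3 v1=E3 downbeat M3
bar 4: v0=D3 v1=B3 downbeat M6
bar 5: v0=C3 v1=E3 downbeat M3
bar 6: v0=B2 v1=D3 downbeat m3
bar 7: v0=D3 v1=F3 downbeat m3
bar 8: v0=G3 v1=E4 downbeat M6
bar 9: v0=F3 v1=F4 downbeat P8
  -> R2 @ bar 1 tick 0 v(0, 1): F3/F4 P8 -> E3/B3 P5 similar
  -> R7 @ bar 1 tick 0 v(1,): F4->B3 leap 6st
  -> R4 @ bar 2 tick 0 v(0, 1): D3/E4 M2 untreated
  -> R7 @ bar 8 tick 0 v(1,): F3->E4 leap 11st

(1, 0, R2, (0, 1))
(1, 0, R7, (1,))
(2, 0, R4, (0, 1))
(8, 0, R7, (1,))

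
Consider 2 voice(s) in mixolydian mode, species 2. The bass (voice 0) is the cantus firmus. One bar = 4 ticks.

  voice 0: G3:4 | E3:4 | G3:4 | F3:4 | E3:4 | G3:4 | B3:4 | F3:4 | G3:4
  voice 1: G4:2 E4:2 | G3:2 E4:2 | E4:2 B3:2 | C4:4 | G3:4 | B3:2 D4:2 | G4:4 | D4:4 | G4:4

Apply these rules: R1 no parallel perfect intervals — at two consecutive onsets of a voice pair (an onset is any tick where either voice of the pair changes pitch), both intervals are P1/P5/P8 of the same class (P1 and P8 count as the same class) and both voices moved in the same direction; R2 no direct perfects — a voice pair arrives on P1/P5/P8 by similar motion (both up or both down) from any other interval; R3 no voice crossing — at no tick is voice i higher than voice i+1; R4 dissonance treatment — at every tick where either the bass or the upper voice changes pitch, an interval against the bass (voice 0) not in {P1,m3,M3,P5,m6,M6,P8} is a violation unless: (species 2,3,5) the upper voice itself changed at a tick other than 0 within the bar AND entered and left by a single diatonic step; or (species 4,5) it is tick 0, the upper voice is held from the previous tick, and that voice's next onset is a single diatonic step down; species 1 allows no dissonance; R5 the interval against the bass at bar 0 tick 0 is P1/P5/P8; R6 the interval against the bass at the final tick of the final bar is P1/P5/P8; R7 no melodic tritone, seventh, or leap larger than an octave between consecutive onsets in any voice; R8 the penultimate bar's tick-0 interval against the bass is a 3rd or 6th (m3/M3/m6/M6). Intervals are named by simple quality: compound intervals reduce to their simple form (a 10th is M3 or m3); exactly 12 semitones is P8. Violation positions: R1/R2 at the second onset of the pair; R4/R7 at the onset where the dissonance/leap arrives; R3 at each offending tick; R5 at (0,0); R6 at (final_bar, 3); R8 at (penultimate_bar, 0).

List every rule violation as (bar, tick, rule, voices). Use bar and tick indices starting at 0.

(7, 0, R7, (0,))
(8, 0, R2, (0, 1))

bar 0: v0=G3 v1=G4 downbeat P8
bar 1: v0=E3 v1=G3 downbeat m3
bar 2: v0=G3 v1=E4 downbeat M6
bar 3: v0=F3 v1=C4 downbeat P5
bar 4: v0=E3 v1=G3 downbeat m3
bar 5: v0=G3 v1=B3 downbeat M3
bar 6: v0=B3 v1=G4 downbeat m6
bar 7: v0=F3 v1=D4 downbeat M6
bar 8: v0=G3 v1=G4 downbeat P8
  -> R7 @ bar 7 tick 0 v(0,): B3->F3 leap 6st
  -> R2 @ bar 8 tick 0 v(0, 1): F3/D4 M6 -> G3/G4 P8 similar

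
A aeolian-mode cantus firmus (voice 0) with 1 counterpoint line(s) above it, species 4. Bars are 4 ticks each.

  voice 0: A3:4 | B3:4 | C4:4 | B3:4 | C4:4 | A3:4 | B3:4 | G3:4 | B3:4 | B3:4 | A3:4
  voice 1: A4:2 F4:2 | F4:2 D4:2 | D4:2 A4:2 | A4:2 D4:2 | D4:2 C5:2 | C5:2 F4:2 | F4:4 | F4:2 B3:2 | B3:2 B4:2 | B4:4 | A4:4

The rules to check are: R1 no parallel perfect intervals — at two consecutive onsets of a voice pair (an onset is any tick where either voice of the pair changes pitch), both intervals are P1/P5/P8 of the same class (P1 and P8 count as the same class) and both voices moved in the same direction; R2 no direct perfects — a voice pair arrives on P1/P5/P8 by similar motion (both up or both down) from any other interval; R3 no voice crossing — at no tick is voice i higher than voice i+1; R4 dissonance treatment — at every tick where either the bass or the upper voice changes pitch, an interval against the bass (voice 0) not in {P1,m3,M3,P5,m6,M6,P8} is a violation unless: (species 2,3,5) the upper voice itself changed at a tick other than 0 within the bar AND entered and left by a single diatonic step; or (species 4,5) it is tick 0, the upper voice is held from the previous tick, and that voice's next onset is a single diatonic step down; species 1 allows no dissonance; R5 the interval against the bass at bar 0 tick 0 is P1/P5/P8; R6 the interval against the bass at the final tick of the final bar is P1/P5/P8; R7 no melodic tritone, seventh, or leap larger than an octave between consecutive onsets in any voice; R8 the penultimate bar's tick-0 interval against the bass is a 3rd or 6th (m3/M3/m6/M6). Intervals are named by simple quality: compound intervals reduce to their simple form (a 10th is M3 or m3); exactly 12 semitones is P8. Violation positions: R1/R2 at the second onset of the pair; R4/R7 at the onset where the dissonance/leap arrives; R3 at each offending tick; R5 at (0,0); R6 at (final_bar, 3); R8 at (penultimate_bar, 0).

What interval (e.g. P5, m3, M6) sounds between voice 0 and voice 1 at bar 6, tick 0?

TT

voice 0=B3 voice 1=F4 -> TT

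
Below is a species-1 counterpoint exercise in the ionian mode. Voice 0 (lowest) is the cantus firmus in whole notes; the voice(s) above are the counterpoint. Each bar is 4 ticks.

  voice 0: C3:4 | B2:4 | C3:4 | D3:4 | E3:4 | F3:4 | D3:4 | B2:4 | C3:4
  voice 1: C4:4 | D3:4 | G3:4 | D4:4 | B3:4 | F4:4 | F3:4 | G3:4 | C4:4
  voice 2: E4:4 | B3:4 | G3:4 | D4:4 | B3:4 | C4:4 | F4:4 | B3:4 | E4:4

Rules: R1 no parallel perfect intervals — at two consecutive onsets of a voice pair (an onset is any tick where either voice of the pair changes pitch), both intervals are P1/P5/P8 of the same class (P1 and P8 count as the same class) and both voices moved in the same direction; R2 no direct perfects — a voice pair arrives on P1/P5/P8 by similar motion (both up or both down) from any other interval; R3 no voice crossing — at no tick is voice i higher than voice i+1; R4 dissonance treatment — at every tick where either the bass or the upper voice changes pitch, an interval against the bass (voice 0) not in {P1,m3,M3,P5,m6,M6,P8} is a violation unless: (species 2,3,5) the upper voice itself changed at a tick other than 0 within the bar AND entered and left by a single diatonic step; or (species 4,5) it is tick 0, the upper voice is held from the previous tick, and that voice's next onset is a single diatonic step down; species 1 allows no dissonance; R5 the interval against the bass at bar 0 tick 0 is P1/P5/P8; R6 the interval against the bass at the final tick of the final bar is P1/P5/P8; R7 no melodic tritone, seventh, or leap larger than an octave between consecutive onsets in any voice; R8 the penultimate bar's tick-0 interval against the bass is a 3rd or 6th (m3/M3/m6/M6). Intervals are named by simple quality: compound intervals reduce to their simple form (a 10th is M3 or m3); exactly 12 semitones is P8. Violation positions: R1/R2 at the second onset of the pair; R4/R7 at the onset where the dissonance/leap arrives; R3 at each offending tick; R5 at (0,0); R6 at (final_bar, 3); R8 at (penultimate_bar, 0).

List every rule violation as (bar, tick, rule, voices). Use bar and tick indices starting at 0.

(0, 0, R5, (0, 2))
(1, 0, R2, (0, 2))
(1, 0, R7, (1,))
(2, 0, R2, (0, 1))
(3, 0, R1, (1, 2))
(3, 0, R2, (0, 1))
(3, 0, R2, (0, 2))
(4, 0, R1, (1, 2))
(5, 0, R1, (0, 2))
(5, 0, R2, (0, 1))
(5, 0, R3, (1, 2))
(5, 0, R7, (1,))
(5, 1, R3, (1, 2))
(5, 2, R3, (1, 2))
(5, 3, R3, (1, 2))
(7, 0, R2, (0, 2))
(7, 0, R7, (2,))
(7, 0, R8, (0, 2))
(8, 0, R2, (0, 1))
(8, 3, R6, (0, 2))

bar 0: v0=C3 v1=C4 v2=E4 downbeat M3
bar 1: v0=B2 v1=D3 v2=B3 downbeat P8
bar 2: v0=C3 v1=G3 v2=G3 downbeat P5
bar 3: v0=D3 v1=D4 v2=D4 downbeat P8
bar 4: v0=E3 v1=B3 v2=B3 downbeat P5
bar 5: v0=F3 v1=F4 v2=C4 downbeat P5
bar 6: v0=D3 v1=F3 v2=F4 downbeat m3
bar 7: v0=B2 v1=G3 v2=B3 downbeat P8
bar 8: v0=C3 v1=C4 v2=E4 downbeat M3
  -> R5 @ bar 0 tick 0 v(0, 2): opens on M3
  -> R2 @ bar 1 tick 0 v(0, 2): C3/E4 M3 -> B2/B3 P8 similar
  -> R7 @ bar 1 tick 0 v(1,): C4->D3 leap 10st
  -> R2 @ bar 2 tick 0 v(0, 1): B2/D3 m3 -> C3/G3 P5 similar
  -> R1 @ bar 3 tick 0 v(1, 2): G3/G3 P1 -> D4/D4 P1 similar
  -> R2 @ bar 3 tick 0 v(0, 1): C3/G3 P5 -> D3/D4 P8 similar
  -> R2 @ bar 3 tick 0 v(0, 2): C3/G3 P5 -> D3/D4 P8 similar
  -> R1 @ bar 4 tick 0 v(1, 2): D4/D4 P1 -> B3/B3 P1 similar
  -> R1 @ bar 5 tick 0 v(0, 2): E3/B3 P5 -> F3/C4 P5 similar
  -> R2 @ bar 5 tick 0 v(0, 1): E3/B3 P5 -> F3/F4 P8 similar
  -> R3 @ bar 5 tick 0 v(1, 2): F4 above C4
  -> R7 @ bar 5 tick 0 v(1,): B3->F4 leap 6st
  -> R3 @ bar 5 tick 1 v(1, 2): F4 above C4
  -> R3 @ bar 5 tick 2 v(1, 2): F4 above C4
  -> R3 @ bar 5 tick 3 v(1, 2): F4 above C4
  -> R2 @ bar 7 tick 0 v(0, 2): D3/F4 m3 -> B2/B3 P8 similar
  -> R7 @ bar 7 tick 0 v(2,): F4->B3 leap 6st
  -> R8 @ bar 7 tick 0 v(0, 2): penult P8 not 3rd/6th
  -> R2 @ bar 8 tick 0 v(0, 1): B2/G3 m6 -> C3/C4 P8 similar
  -> R6 @ bar 8 tick 3 v(0, 2): closes on M3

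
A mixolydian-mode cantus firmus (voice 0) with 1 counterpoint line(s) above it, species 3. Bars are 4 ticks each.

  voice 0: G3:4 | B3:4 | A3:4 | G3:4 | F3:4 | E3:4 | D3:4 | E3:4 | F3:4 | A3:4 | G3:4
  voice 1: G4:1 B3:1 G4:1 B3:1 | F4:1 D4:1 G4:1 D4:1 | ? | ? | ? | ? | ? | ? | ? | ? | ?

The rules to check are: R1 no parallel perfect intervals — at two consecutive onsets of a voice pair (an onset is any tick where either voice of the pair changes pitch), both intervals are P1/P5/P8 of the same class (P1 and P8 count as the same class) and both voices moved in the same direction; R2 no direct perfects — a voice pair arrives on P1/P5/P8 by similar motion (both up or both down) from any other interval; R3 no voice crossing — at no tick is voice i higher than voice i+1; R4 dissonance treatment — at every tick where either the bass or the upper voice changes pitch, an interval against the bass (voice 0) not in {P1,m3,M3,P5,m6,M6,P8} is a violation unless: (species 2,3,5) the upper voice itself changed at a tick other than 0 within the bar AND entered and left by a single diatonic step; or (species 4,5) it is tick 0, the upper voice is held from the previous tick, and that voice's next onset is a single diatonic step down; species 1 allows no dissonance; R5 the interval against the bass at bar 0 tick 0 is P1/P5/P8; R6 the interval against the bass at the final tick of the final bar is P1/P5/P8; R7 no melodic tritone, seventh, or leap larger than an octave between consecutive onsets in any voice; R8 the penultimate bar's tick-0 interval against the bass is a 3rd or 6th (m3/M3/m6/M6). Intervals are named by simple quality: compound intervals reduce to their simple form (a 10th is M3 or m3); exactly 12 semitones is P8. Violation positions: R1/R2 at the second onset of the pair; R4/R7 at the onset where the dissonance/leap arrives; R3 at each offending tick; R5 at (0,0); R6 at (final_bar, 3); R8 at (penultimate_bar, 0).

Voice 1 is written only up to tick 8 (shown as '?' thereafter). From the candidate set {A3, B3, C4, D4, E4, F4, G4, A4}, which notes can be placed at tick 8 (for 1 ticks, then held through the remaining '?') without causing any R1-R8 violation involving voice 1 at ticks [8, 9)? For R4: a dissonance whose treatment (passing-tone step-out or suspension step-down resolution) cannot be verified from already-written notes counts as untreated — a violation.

A3: violates R2
B3: violates R4
C4: legal
D4: violates R4
E4: legal
F4: legal
G4: violates R4
A4: legal

{A4, C4, E4, F4}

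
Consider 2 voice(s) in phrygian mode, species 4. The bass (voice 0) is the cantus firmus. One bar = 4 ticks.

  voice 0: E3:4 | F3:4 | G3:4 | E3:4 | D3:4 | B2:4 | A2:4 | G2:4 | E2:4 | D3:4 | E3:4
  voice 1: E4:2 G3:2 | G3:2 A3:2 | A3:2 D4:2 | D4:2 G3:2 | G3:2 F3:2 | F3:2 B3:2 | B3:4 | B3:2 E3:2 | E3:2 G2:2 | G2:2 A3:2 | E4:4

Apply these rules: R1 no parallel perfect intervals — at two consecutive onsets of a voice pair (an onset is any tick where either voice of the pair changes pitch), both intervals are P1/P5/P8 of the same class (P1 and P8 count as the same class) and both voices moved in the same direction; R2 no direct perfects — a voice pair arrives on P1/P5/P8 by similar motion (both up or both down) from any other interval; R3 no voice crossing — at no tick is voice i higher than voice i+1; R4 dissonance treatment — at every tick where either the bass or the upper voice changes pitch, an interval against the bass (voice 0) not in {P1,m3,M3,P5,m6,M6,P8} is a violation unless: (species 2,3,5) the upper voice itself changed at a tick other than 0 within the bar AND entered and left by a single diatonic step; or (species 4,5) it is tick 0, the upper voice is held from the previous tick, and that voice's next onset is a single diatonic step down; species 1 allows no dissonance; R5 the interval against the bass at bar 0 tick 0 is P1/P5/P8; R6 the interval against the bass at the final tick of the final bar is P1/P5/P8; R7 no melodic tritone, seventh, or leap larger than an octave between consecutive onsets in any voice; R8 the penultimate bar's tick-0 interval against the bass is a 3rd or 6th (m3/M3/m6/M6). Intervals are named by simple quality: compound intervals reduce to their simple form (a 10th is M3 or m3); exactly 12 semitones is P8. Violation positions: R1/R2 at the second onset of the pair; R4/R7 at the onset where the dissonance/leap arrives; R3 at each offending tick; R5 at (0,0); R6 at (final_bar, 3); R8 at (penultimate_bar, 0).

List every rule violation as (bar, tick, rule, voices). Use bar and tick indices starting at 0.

(1, 0, R4, (0, 1))
(2, 0, R4, (0, 1))
(3, 0, R4, (0, 1))
(5, 0, R4, (0, 1))
(5, 2, R7, (1,))
(6, 0, R4, (0, 1))
(9, 0, R3, (0, 1))
(9, 0, R7, (0,))
(9, 0, R8, (0, 1))
(9, 1, R3, (0, 1))
(9, 2, R7, (1,))
(10, 0, R2, (0, 1))

bar 0: v0=E3 v1=E4 downbeat P8
bar 1: v0=F3 v1=G3 downbeat M2
bar 2: v0=G3 v1=A3 downbeat M2
bar 3: v0=E3 v1=D4 downbeat m7
bar 4: v0=D3 v1=G3 downbeat P4
bar 5: v0=B2 v1=F3 downbeat TT
bar 6: v0=A2 v1=B3 downbeat M2
bar 7: v0=G2 v1=B3 downbeat M3
bar 8: v0=E2 v1=E3 downbeat P8
bar 9: v0=D3 v1=G2 downbeat P5
bar 10: v0=E3 v1=E4 downbeat P8
  -> R4 @ bar 1 tick 0 v(0, 1): F3/G3 M2 untreated
  -> R4 @ bar 2 tick 0 v(0, 1): G3/A3 M2 untreated
  -> R4 @ bar 3 tick 0 v(0, 1): E3/D4 m7 untreated
  -> R4 @ bar 5 tick 0 v(0, 1): B2/F3 TT untreated
  -> R7 @ bar 5 tick 2 v(1,): F3->B3 leap 6st
  -> R4 @ bar 6 tick 0 v(0, 1): A2/B3 M2 untreated
  -> R3 @ bar 9 tick 0 v(0, 1): D3 above G2
  -> R7 @ bar 9 tick 0 v(0,): E2->D3 leap 10st
  -> R8 @ bar 9 tick 0 v(0, 1): penult P5 not 3rd/6th
  -> R3 @ bar 9 tick 1 v(0, 1): D3 above G2
  -> R7 @ bar 9 tick 2 v(1,): G2->A3 leap 14st
  -> R2 @ bar 10 tick 0 v(0, 1): D3/A3 P5 -> E3/E4 P8 similar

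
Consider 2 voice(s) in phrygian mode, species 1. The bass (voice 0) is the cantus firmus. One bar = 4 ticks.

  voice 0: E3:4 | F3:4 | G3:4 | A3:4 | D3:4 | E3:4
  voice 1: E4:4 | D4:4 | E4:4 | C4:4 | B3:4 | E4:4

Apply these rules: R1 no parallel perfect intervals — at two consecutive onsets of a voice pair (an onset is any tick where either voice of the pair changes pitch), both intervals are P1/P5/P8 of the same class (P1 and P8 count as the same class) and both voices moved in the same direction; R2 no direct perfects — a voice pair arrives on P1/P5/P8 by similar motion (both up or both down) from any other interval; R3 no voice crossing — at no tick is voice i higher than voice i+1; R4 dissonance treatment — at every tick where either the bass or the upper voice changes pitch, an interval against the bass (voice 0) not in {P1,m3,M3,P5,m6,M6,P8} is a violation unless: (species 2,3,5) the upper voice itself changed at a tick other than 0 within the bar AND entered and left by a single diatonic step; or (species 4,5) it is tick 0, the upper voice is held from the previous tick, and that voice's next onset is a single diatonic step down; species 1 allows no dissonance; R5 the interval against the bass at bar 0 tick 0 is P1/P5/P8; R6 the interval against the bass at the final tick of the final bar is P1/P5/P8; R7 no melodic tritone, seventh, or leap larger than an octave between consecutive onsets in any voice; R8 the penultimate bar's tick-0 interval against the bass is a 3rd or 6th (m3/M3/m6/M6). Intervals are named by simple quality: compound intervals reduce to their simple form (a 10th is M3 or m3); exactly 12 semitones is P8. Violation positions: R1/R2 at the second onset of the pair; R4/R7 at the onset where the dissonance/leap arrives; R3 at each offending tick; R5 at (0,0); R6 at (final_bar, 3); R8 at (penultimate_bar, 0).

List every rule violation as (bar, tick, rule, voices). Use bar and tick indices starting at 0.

(5, 0, R2, (0, 1))

bar 0: v0=E3 v1=E4 downbeat P8
bar 1: v0=F3 v1=D4 downbeat M6
bar 2: v0=G3 v1=E4 downbeat M6
bar 3: v0=A3 v1=C4 downbeat m3
bar 4: v0=D3 v1=B3 downbeat M6
bar 5: v0=E3 v1=E4 downbeat P8
  -> R2 @ bar 5 tick 0 v(0, 1): D3/B3 M6 -> E3/E4 P8 similar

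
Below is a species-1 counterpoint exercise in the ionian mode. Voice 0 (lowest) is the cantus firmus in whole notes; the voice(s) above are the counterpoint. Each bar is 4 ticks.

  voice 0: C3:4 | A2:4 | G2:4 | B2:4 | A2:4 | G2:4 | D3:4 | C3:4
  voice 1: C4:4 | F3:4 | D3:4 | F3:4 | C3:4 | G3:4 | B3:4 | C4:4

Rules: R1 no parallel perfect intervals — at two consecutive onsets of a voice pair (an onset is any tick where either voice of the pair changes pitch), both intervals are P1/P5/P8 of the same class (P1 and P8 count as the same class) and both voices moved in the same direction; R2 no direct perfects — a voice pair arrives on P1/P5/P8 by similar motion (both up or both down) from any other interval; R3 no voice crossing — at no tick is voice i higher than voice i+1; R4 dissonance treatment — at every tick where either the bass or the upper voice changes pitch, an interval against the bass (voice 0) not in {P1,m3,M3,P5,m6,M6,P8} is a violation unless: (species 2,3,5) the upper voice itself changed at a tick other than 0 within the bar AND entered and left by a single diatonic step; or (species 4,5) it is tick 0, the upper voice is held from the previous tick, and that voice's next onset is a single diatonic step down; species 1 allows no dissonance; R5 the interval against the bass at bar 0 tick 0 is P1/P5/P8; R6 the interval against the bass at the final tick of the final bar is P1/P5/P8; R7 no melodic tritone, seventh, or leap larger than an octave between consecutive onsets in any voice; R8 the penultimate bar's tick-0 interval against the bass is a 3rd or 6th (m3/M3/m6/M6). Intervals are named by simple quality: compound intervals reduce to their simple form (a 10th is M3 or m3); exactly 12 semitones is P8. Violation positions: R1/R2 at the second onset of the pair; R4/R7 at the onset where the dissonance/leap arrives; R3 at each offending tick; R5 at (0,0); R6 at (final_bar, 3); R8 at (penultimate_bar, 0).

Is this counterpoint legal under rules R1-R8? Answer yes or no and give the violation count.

bar 0: v0=C3 v1=C4 (P8)
bar 1: v0=A2 v1=F3 (m6)
bar 2: v0=G2 v1=D3 (P5)
bar 3: v0=B2 v1=F3 (TT)
bar 4: v0=A2 v1=C3 (m3)
bar 5: v0=G2 v1=G3 (P8)
bar 6: v0=D3 v1=B3 (M6)
bar 7: v0=C3 v1=C4 (P8)
  R2 @ bar2.0: A2/F3 m6 -> G2/D3 P5 similar
  R4 @ bar3.0: B2/F3 TT untreated

No (2 violations)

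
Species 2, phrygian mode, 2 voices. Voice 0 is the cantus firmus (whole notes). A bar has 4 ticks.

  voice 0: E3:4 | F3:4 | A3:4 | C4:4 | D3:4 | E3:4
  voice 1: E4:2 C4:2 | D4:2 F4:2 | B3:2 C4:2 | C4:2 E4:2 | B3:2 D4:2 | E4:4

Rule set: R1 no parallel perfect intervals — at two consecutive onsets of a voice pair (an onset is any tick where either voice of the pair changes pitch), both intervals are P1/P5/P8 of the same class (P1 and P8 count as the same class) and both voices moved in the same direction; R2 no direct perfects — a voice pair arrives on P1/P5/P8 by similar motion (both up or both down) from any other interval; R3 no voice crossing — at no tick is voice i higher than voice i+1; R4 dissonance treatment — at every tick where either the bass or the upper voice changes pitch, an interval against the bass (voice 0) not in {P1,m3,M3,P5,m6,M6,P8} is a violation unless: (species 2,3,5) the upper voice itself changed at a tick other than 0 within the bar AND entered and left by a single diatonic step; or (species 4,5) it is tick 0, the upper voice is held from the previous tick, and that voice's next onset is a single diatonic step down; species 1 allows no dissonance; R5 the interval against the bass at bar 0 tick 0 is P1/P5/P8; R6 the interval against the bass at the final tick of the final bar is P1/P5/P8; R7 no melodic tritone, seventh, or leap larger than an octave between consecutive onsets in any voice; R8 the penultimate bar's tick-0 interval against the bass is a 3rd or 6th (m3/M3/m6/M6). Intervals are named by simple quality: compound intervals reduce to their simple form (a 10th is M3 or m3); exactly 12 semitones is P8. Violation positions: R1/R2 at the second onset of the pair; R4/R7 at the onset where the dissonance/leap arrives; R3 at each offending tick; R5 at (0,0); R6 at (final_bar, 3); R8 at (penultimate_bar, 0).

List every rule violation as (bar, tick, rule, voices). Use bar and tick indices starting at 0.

(2, 0, R4, (0, 1))
(2, 0, R7, (1,))
(4, 0, R7, (0,))
(5, 0, R1, (0, 1))

bar 0: v0=E3 v1=E4 downbeat P8
bar 1: v0=F3 v1=D4 downbeat M6
bar 2: v0=A3 v1=B3 downbeat M2
bar 3: v0=C4 v1=C4 downbeat P1
bar 4: v0=D3 v1=B3 downbeat M6
bar 5: v0=E3 v1=E4 downbeat P8
  -> R4 @ bar 2 tick 0 v(0, 1): A3/B3 M2 untreated
  -> R7 @ bar 2 tick 0 v(1,): F4->B3 leap 6st
  -> R7 @ bar 4 tick 0 v(0,): C4->D3 leap 10st
  -> R1 @ bar 5 tick 0 v(0, 1): D3/D4 P8 -> E3/E4 P8 similar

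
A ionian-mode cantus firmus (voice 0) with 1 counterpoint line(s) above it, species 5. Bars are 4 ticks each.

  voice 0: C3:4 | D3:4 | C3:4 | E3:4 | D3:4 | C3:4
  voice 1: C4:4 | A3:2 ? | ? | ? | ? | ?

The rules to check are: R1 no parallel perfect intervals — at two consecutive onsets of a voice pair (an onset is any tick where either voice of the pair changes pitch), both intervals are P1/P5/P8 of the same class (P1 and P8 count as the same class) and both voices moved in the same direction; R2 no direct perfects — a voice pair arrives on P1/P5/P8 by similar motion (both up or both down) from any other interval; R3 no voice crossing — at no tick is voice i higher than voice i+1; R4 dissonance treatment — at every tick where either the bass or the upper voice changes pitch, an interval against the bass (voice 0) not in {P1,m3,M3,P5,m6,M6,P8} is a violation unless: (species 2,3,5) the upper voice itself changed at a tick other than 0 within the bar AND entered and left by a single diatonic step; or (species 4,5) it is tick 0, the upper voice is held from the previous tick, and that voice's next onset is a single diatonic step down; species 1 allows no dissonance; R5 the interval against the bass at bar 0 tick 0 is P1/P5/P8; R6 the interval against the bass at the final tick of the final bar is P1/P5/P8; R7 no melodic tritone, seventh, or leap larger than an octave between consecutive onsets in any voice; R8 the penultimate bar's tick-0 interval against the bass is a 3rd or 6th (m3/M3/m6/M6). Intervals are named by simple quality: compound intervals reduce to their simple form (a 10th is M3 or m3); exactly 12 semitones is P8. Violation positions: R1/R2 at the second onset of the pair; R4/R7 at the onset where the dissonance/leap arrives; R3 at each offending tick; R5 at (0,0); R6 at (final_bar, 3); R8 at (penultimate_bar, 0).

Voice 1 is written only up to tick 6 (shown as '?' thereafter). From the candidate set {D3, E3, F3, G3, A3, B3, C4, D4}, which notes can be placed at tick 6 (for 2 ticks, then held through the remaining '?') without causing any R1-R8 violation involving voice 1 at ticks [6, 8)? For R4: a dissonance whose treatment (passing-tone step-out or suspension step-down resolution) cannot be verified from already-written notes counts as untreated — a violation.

D3: legal
E3: violates R4
F3: legal
G3: violates R4
A3: legal
B3: legal
C4: violates R4
D4: legal

{A3, B3, D3, D4, F3}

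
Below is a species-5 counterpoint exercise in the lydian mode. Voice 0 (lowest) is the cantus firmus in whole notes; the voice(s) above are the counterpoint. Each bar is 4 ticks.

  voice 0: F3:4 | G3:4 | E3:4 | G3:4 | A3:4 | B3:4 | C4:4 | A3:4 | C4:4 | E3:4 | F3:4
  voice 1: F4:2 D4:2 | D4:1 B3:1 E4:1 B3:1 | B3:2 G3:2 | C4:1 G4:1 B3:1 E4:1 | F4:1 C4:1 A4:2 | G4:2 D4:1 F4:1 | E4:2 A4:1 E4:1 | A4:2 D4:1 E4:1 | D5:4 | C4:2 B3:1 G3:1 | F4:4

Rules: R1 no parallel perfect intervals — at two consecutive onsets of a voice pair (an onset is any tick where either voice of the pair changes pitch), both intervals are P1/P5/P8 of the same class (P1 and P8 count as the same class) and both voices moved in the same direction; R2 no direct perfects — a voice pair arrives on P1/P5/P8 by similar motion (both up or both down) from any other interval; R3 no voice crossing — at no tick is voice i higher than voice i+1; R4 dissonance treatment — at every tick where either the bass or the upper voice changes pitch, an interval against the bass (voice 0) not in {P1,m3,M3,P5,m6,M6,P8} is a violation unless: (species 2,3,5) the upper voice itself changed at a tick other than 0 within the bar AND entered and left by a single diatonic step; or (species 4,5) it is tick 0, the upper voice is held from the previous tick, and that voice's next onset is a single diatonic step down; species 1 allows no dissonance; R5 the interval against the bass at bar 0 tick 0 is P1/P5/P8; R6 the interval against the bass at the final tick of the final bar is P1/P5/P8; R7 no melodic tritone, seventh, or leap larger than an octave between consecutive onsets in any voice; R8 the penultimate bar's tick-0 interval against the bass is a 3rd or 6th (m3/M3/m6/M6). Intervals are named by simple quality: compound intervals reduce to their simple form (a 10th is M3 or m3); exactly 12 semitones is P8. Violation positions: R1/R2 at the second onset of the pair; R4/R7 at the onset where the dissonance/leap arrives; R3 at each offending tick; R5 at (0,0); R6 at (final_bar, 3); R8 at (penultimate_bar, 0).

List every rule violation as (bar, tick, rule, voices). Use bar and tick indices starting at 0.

(3, 0, R4, (0, 1))
(5, 3, R4, (0, 1))
(7, 2, R4, (0, 1))
(8, 0, R4, (0, 1))
(8, 0, R7, (1,))
(9, 0, R7, (1,))
(10, 0, R2, (0, 1))
(10, 0, R7, (1,))

bar 0: v0=F3 v1=F4 downbeat P8
bar 1: v0=G3 v1=D4 downbeat P5
bar 2: v0=E3 v1=B3 downbeat P5
bar 3: v0=G3 v1=C4 downbeat P4
bar 4: v0=A3 v1=F4 downbeat m6
bar 5: v0=B3 v1=G4 downbeat m6
bar 6: v0=C4 v1=E4 downbeat M3
bar 7: v0=A3 v1=A4 downbeat P8
bar 8: v0=C4 v1=D5 downbeat M2
bar 9: v0=E3 v1=C4 downbeat m6
bar 10: v0=F3 v1=F4 downbeat P8
  -> R4 @ bar 3 tick 0 v(0, 1): G3/C4 P4 untreated
  -> R4 @ bar 5 tick 3 v(0, 1): B3/F4 TT untreated
  -> R4 @ bar 7 tick 2 v(0, 1): A3/D4 P4 untreated
  -> R4 @ bar 8 tick 0 v(0, 1): C4/D5 M2 untreated
  -> R7 @ bar 8 tick 0 v(1,): E4->D5 leap 10st
  -> R7 @ bar 9 tick 0 v(1,): D5->C4 leap 14st
  -> R2 @ bar 10 tick 0 v(0, 1): E3/G3 m3 -> F3/F4 P8 similar
  -> R7 @ bar 10 tick 0 v(1,): G3->F4 leap 10st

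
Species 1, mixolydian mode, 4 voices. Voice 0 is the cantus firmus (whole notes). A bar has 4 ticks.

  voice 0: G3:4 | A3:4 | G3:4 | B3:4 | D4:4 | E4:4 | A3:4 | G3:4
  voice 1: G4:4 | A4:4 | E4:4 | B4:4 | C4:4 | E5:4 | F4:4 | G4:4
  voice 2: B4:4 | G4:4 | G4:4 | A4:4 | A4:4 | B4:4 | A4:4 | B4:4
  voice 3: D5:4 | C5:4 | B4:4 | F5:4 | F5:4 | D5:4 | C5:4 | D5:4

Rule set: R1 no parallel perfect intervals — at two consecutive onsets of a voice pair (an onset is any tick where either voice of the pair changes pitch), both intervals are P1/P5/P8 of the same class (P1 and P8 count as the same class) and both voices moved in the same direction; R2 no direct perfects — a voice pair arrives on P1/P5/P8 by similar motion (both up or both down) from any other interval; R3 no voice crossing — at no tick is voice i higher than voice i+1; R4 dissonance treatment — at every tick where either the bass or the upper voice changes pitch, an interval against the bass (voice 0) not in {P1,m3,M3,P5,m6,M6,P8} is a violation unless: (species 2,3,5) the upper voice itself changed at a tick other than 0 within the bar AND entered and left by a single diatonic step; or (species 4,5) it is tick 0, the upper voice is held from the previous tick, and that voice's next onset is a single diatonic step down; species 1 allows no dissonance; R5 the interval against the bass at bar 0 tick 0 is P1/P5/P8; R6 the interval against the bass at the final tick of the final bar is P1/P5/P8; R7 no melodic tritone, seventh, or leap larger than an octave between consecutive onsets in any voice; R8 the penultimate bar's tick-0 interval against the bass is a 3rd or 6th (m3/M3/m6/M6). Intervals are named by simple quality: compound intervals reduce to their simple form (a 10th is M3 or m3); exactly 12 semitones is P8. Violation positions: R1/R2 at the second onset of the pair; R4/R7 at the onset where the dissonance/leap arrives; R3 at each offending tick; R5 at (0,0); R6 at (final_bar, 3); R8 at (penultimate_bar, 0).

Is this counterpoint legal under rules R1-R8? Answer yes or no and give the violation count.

bar 0: v0=G3 v1=G4 v2=B4 v3=D5 (P5)
bar 1: v0=A3 v1=A4 v2=G4 v3=C5 (m3)
bar 2: v0=G3 v1=E4 v2=G4 v3=B4 (M3)
bar 3: v0=B3 v1=B4 v2=A4 v3=F5 (TT)
bar 4: v0=D4 v1=C4 v2=A4 v3=F5 (m3)
bar 5: v0=E4 v1=E5 v2=B4 v3=D5 (m7)
bar 6: v0=A3 v1=F4 v2=A4 v3=C5 (m3)
bar 7: v0=G3 v1=G4 v2=B4 v3=D5 (P5)
  R5 @ bar0.0: opens on M3
  R1 @ bar1.0: G3/G4 P8 -> A3/A4 P8 similar
  R3 @ bar1.0: A4 above G4
  R4 @ bar1.0: A3/G4 m7 untreated
  R3 @ bar1.1: A4 above G4
  R3 @ bar1.2: A4 above G4
  R3 @ bar1.3: A4 above G4
  R2 @ bar2.0: A4/C5 m3 -> E4/B4 P5 similar
  R2 @ bar3.0: G3/E4 M6 -> B3/B4 P8 similar
  R3 @ bar3.0: B4 above A4
  R4 @ bar3.0: B3/A4 m7 untreated
  R4 @ bar3.0: B3/F5 TT untreated
  R7 @ bar3.0: B4->F5 leap 6st
  R3 @ bar3.1: B4 above A4
  R3 @ bar3.2: B4 above A4
  R3 @ bar3.3: B4 above A4
  R3 @ bar4.0: D4 above C4
  R4 @ bar4.0: D4/C4 M2 untreated
  R7 @ bar4.0: B4->C4 leap 11st
  R3 @ bar4.1: D4 above C4
  R3 @ bar4.2: D4 above C4
  R3 @ bar4.3: D4 above C4
  R1 @ bar5.0: D4/A4 P5 -> E4/B4 P5 similar
  R2 @ bar5.0: D4/C4 M2 -> E4/E5 P8 similar
  R3 @ bar5.0: E5 above B4
  R4 @ bar5.0: E4/D5 m7 untreated
  R7 @ bar5.0: C4->E5 leap 16st
  R3 @ bar5.1: E5 above B4
  R3 @ bar5.2: E5 above B4
  R3 @ bar5.3: E5 above B4
  R2 @ bar6.0: E4/B4 P5 -> A3/A4 P8 similar
  R2 @ bar6.0: E5/D5 M2 -> F4/C5 P5 similar
  R7 @ bar6.0: E5->F4 leap 11st
  R8 @ bar6.0: penult P8 not 3rd/6th
  R1 @ bar7.0: F4/C5 P5 -> G4/D5 P5 similar
  R6 @ bar7.3: closes on M3

No (36 violations)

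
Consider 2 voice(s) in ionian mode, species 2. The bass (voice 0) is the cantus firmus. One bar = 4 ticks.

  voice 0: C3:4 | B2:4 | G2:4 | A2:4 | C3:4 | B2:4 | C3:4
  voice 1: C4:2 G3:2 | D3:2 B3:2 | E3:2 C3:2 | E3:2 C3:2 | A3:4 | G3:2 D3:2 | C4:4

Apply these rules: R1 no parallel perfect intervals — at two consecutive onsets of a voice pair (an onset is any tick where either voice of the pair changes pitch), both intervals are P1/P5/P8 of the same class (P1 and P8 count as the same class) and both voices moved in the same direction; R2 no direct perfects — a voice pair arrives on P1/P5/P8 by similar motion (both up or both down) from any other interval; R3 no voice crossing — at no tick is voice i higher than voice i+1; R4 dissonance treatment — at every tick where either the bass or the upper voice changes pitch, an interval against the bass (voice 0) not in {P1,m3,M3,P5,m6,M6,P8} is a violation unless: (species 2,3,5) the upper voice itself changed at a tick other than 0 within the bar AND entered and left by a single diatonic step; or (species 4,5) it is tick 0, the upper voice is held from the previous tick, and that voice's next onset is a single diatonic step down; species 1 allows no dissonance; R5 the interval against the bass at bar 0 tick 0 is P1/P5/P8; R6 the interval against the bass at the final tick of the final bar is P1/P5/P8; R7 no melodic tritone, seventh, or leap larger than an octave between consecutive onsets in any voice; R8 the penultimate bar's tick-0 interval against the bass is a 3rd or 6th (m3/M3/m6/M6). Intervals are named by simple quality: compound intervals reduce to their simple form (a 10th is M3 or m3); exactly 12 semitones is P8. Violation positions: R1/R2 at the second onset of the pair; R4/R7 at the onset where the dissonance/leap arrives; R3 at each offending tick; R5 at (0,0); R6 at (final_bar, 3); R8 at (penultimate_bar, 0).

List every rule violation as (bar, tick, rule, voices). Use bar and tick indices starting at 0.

bar 0: v0=C3 v1=C4 downbeat P8
bar 1: v0=B2 v1=D3 downbeat m3
bar 2: v0=G2 v1=E3 downbeat M6
bar 3: v0=A2 v1=E3 downbeat P5
bar 4: v0=C3 v1=A3 downbeat M6
bar 5: v0=B2 v1=G3 downbeat m6
bar 6: v0=C3 v1=C4 downbeat P8
  -> R4 @ bar 2 tick 2 v(0, 1): G2/C3 P4 untreated
  -> R2 @ bar 3 tick 0 v(0, 1): G2/C3 P4 -> A2/E3 P5 similar
  -> R2 @ bar 6 tick 0 v(0, 1): B2/D3 m3 -> C3/C4 P8 similar
  -> R7 @ bar 6 tick 0 v(1,): D3->C4 leap 10st

(2, 2, R4, (0, 1))
(3, 0, R2, (0, 1))
(6, 0, R2, (0, 1))
(6, 0, R7, (1,))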